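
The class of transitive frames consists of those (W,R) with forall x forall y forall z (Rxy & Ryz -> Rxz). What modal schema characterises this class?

The condition is transitivity. The 4 schema □ψ → □□ψ defines it.
Suppose □ψ→□□ψ is valid. Take Rxy, Ryz and set V(ψ)={w : Rxw}. Then □ψ at x, so □□ψ at x, so □ψ at y, so ψ at z, i.e. Rxz.

□ψ → □□ψ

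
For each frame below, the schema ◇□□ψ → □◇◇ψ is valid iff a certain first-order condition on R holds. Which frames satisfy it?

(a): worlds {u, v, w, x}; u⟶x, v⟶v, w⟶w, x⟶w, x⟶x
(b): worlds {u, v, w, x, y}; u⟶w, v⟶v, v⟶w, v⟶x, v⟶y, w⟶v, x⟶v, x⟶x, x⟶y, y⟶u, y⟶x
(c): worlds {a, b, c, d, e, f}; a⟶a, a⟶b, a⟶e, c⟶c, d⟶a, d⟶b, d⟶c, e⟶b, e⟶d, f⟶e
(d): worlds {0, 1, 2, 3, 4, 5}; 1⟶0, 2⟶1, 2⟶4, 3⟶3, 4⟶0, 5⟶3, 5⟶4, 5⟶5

(a), (b)

This is the axiom for a generalized confluence (Geach) condition; its first-order frame correspondent is ∀x ∀y ∀z ((xRy ∧ xRz) → ∃w (yR²w ∧ zR²w)).
(a): ✓.
(b): ✓.
(c): fails — aRa, aRb but no w with aR²w and bR²w.
(d): fails — 1R0, 1R0 but no w with 0R²w and 0R²w.
Valid on: (a), (b).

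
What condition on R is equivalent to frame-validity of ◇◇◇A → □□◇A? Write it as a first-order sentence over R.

∀x ∀y ∀z ((xR³y ∧ xR²z) → ∃w (y = w ∧ zRw))

This is a Sahlqvist (Geach-type) schema ◇^3□^0A → □^2◇^1A.
Minimal-valuation argument: fix x; take any y with xR^3y and any z with xR^2z. Set V(A) to the set of worlds R-reachable from y in exactly 0 steps. Then □^0A holds at y, so the antecedent holds at x; validity forces ◇^1A at z, giving a w with zR^1w and yR^0w.
First-order correspondent: ∀x ∀y ∀z ((xR³y ∧ xR²z) → ∃w (y = w ∧ zRw)).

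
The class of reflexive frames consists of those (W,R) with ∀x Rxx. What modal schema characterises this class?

The condition is reflexivity. The T schema □s → s defines it.
Suppose □s→s is valid. At any x set V(s)={w : Rxw}. Then □s holds at x, so s holds at x, i.e. Rxx.

□s → s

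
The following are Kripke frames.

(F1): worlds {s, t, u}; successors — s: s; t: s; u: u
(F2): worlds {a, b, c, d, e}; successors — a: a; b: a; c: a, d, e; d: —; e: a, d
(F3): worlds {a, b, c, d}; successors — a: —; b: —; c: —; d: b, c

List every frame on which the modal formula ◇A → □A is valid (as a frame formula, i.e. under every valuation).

This is the axiom for partial functionality; its first-order frame correspondent is ∀x ∀y ∀z (Rxy ∧ Rxz → y = z).
(F1): condition met.
(F2): fails — c sees both a and d.
(F3): fails — d sees both b and c.

(F1)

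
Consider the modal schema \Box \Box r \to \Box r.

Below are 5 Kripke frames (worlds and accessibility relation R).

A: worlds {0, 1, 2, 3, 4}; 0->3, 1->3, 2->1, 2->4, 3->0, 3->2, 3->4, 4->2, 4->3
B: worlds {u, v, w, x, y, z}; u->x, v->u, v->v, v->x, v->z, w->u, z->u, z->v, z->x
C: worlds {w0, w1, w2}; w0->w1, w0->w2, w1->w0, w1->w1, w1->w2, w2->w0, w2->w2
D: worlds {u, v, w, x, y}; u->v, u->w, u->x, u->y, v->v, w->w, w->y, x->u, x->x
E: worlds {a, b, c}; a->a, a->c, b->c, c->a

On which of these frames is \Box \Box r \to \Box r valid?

This is the axiom for density; its first-order frame correspondent is \forall x \forall y (Rxy \to \exists z (Rxz \wedge Rzy)).
A: fails — R43 but no z with R4z and Rz3.
B: fails — Rwu but no t with Rwt and Rtu.
C: holds.
D: holds.
E: fails — Rbc but no z with Rbz and Rzc.

C, D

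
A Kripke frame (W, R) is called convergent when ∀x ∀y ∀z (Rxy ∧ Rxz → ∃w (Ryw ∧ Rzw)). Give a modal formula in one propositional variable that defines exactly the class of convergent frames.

◇□s → □◇s

A defining formula is ◇□s → □◇s (the .2 axiom).
Suppose ◇□s→□◇s is valid. Take Rxy, Rxz and set V(s)={w : Ryw}. Then □s at y so ◇□s at x, so □◇s at x, so ◇s at z, giving w with Rzw and Ryw.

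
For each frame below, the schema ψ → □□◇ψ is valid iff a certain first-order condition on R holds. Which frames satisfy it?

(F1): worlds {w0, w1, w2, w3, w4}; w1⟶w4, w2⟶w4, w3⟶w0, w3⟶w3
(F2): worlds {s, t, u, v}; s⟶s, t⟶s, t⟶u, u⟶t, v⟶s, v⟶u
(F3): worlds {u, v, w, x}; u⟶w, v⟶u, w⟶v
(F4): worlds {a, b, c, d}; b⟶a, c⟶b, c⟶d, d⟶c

The schema corresponds to a generalized confluence (Geach) condition: ∀x ∀z (xR²z → ∃w (x = w ∧ zRw)).
(F1): fails — w3R²w0 but no w with w3=w and w0Rw.
(F2): fails — tR²s but no w with t=w and sRw.
(F3): satisfies the condition.
(F4): fails — cR²a but no w with c=w and aRw.
Valid on: (F3).

(F3)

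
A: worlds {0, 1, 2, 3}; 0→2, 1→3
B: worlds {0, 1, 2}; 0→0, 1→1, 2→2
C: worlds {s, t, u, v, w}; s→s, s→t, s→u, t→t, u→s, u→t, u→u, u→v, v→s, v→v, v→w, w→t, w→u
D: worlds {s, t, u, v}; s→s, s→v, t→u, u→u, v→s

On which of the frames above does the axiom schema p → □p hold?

B

Frame correspondent (Sahlqvist): ∀x ∀z (xRz → ∃w (x = w ∧ z = w)) — i.e. a generalized confluence (Geach) condition.
A: fails — 0R2 but 0 ≠ 2.
B: ✓.
C: fails — sRt but s ≠ t.
D: fails — sRv but s ≠ v.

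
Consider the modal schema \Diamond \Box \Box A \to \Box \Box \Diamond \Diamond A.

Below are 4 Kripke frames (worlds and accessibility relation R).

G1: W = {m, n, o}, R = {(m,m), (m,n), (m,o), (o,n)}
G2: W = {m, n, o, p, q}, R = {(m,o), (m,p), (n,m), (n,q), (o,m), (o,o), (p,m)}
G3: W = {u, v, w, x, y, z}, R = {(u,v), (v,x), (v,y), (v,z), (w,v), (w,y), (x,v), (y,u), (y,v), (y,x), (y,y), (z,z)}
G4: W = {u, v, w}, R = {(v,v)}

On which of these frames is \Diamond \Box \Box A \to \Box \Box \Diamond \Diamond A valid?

G3, G4

The schema corresponds to a generalized confluence (Geach) condition: \forall x \forall y \forall z ((xRy \wedge x R^2 z) \to \exists w (y R^2 w \wedge z R^2 w)).
G1: fails — mRm, mR²n but no w with mR²w and nR²w.
G2: fails — nRq, nR²o but no w with qR²w and oR²w.
G3: holds.
G4: holds.
Valid on: G3, G4.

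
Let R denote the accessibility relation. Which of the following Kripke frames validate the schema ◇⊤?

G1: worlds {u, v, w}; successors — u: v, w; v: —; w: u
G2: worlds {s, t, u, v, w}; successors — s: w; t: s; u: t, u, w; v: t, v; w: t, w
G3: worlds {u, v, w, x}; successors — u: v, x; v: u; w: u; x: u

This is the axiom for seriality; its first-order frame correspondent is ∀x ∃y Rxy.
G1: fails — world v has no successor.
G2: holds.
G3: holds.
Valid on: G2, G3.

G2, G3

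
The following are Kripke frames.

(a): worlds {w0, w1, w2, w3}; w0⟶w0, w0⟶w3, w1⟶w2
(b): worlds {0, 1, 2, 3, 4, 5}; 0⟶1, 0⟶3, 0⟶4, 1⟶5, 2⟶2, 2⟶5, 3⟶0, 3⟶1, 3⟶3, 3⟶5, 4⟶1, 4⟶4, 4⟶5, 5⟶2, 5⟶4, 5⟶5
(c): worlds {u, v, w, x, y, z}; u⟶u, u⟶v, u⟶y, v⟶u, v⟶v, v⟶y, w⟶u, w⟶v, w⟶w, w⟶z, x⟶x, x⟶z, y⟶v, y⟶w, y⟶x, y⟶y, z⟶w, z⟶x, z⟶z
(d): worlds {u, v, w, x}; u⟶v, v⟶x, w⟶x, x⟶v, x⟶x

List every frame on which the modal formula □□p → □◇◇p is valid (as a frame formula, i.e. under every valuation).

(b), (c), (d)

This is the axiom for a generalized confluence (Geach) condition; its first-order frame correspondent is ∀x ∀z (xRz → ∃w (xR²w ∧ zR²w)).
(a): fails — w0Rw3 but no w with w0R²w and w3R²w.
(b): holds.
(c): holds.
(d): holds.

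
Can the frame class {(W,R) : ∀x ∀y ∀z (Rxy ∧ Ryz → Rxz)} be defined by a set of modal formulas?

The condition is transitivity. A defining modal formula is □r → □□r.

Yes, by □r → □□r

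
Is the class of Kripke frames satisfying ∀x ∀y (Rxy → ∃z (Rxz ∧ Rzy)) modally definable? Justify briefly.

Yes — defined by □□r → □r

The condition is density. A defining modal formula is □□r → □r.
Suppose □□r→□r is valid. Take Rxy and set V(r)={w : xR²w}. Then □□r at x, so □r at x, so r at y, i.e. ∃z(Rxz∧Rzy).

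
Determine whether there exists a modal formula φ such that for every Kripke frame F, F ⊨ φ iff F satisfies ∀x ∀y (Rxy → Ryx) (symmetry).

Yes, by q → □◇q

This is a Sahlqvist condition; the B axiom q → □◇q defines it.
Suppose q→□◇q is valid. Take Rxy and set V(q)={x}. Then q at x, so □◇q at x, so ◇q at y, so some z with Ryz has q; z=x, i.e. Ryx.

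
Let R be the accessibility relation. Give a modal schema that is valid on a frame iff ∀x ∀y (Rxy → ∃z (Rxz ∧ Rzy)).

□□r → □r

This is density; the standard corresponding axiom is C4: □□r → □r.
Suppose □□r→□r is valid. Take Rxy and set V(r)={w : xR²w}. Then □□r at x, so □r at x, so r at y, i.e. ∃z(Rxz∧Rzy).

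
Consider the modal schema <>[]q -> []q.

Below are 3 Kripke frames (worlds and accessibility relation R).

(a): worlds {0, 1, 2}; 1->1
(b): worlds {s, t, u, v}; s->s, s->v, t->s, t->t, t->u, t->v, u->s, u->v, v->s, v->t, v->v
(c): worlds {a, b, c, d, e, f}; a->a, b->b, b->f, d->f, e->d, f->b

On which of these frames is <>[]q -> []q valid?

(a)

Frame correspondent (Sahlqvist): forall x forall y forall z (Rxy & Rxz -> Ryz) — i.e. the Euclidean property.
(a): ✓.
(b): fails — Rtv and Rtu but not Rvu.
(c): fails — Rbf and Rbf but not Rff.
Valid on: (a).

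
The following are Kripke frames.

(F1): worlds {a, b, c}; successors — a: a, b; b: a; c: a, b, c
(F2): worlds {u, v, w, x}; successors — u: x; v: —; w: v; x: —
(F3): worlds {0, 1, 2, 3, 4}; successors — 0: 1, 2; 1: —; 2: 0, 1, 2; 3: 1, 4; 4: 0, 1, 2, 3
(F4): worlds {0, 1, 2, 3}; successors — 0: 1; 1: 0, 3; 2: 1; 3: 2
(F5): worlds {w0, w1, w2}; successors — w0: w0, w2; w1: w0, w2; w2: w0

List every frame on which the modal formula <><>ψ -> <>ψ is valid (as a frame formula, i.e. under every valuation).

(F2)

Frame correspondent (Sahlqvist): forall x forall y (x R^2 y -> exists w (y = w & xRw)) — i.e. a generalized confluence (Geach) condition.
(F1): fails — bR²b but no w with b=w and bRw.
(F2): ✓.
(F3): fails — 0R²0 but no w with 0=w and 0Rw.
(F4): fails — 0R²0 but no w with 0=w and 0Rw.
(F5): fails — w2R²w2 but no w with w2=w and w2Rw.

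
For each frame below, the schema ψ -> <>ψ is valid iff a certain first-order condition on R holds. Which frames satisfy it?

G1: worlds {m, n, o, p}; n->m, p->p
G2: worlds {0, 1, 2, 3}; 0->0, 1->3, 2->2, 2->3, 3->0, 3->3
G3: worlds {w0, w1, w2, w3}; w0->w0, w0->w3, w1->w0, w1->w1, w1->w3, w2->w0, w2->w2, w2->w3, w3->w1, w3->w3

Frame correspondent (Sahlqvist): forall x Rxx — i.e. reflexivity.
G1: fails — world m does not see itself.
G2: fails — world 1 does not see itself.
G3: ✓.

G3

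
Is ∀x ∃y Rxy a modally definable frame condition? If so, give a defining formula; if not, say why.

Yes: it is seriality, defined by the D schema □r → ◇r.

Yes — defined by □r → ◇r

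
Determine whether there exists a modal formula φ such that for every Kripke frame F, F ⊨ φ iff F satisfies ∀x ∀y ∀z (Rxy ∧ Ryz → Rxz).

The condition is transitivity. A defining modal formula is □p → □□p.
Suppose □p→□□p is valid. Take Rxy, Ryz and set V(p)={w : Rxw}. Then □p at x, so □□p at x, so □p at y, so p at z, i.e. Rxz.

Definable; □p → □□p defines it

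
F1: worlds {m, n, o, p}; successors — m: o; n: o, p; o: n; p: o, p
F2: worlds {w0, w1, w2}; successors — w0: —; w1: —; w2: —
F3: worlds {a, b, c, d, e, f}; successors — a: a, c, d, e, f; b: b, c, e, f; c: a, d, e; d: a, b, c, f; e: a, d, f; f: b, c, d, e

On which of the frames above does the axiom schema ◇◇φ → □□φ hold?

The schema corresponds to a generalized confluence (Geach) condition: ∀x ∀y ∀z ((xR²y ∧ xR²z) → ∃w (y = w ∧ z = w)).
F1: fails — nR²n, nR²o but n ≠ o.
F2: holds.
F3: fails — aR²a, aR²b but a ≠ b.

F2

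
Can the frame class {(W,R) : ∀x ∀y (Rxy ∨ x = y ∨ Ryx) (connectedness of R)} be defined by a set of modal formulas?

No

Any modally definable frame class is closed under disjoint unions.
Take 3 disjoint single-world reflexive frames: each is trivially connected, but their disjoint union has 3 worlds with no edge between distinct components, so it is not connected.
So no modal formula (or set of formulas) defines exactly the connected frames.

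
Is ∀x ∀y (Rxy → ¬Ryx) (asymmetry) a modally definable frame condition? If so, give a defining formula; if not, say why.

Not modally definable

Modal frame validity is preserved under surjective bounded morphisms.
The 4-cycle (worlds w0,w1,w2,w3 with w0→w1→w2→w3→w0) is asymmetric. Mapping every world to a single reflexive point • is a surjective bounded morphism, and the reflexive point is not asymmetric (R•• but asymmetry requires ¬R••).
So the class is not modally definable.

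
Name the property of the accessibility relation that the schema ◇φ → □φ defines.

Suppose ◇φ→□φ is valid. Take Rxy, Rxz and set V(φ)={y}. Then ◇φ at x, so □φ at x, so φ at z, i.e. z=y.
The converse is a direct semantic check.
Frame condition: ∀x ∀y ∀z (Rxy ∧ Rxz → y = z).

partial functionality: ∀x ∀y ∀z (Rxy ∧ Rxz → y = z)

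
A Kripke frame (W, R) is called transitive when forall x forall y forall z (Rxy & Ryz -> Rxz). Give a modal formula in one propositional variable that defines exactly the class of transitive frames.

□p → □□p

This is transitivity; the standard corresponding axiom is 4: □p → □□p.
Suppose □p→□□p is valid. Take Rxy, Ryz and set V(p)={w : Rxw}. Then □p at x, so □□p at x, so □p at y, so p at z, i.e. Rxz.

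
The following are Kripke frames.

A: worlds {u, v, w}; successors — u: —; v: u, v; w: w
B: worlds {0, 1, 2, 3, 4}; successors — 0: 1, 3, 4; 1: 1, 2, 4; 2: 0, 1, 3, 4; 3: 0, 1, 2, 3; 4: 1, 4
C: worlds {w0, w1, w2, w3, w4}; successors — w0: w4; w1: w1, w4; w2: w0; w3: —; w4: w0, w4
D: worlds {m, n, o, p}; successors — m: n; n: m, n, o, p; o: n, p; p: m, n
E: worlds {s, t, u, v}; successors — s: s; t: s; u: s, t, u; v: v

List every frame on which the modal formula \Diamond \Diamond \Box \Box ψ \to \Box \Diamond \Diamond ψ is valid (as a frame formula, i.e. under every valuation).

B, C, D, E

The schema corresponds to a generalized confluence (Geach) condition: \forall x \forall y \forall z ((x R^2 y \wedge xRz) \to \exists w (y R^2 w \wedge z R^2 w)).
A: fails — vR²u, vRu but no t with uR²t and uR²t.
B: ✓.
C: ✓.
D: ✓.
E: ✓.
Valid on: B, C, D, E.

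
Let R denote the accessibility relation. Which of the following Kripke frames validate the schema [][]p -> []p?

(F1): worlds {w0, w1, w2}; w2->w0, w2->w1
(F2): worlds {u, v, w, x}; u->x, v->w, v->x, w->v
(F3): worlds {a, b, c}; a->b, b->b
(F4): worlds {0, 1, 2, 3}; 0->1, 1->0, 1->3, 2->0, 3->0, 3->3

(F3)

Frame correspondent (Sahlqvist): forall x forall y (Rxy -> exists z (Rxz & Rzy)) — i.e. density.
(F1): fails — Rw2w0 but no z with Rw2z and Rzw0.
(F2): fails — Rvx but no z with Rvz and Rzx.
(F3): holds.
(F4): fails — R01 but no z with R0z and Rz1.
Valid on: (F3).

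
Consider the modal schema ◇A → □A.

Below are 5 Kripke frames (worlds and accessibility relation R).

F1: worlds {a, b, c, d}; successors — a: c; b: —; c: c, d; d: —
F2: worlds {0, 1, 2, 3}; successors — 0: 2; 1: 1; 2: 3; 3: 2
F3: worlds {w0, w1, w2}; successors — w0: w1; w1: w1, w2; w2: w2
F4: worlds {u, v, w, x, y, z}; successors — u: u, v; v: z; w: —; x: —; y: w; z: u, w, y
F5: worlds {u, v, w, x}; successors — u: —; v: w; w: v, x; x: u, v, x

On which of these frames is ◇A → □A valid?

The schema corresponds to partial functionality: ∀x ∀y ∀z (Rxy ∧ Rxz → y = z).
F1: fails — c sees both c and d.
F2: condition met.
F3: fails — w1 sees both w1 and w2.
F4: fails — u sees both u and v.
F5: fails — w sees both v and x.

F2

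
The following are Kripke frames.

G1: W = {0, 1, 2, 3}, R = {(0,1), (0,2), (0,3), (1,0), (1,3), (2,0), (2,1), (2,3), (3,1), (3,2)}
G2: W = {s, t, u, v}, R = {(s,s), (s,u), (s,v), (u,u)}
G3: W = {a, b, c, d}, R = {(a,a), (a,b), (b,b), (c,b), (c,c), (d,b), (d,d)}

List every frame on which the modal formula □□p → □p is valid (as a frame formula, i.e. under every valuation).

G2, G3

Frame correspondent (Sahlqvist): ∀x ∀y (Rxy → ∃z (Rxz ∧ Rzy)) — i.e. density.
G1: fails — R10 but no z with R1z and Rz0.
G2: satisfies the condition.
G3: satisfies the condition.
Valid on: G2, G3.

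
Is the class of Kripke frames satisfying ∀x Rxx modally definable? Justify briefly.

Yes: it is reflexivity, defined by the T schema □p → p.
Suppose □p→p is valid. At any x set V(p)={w : Rxw}. Then □p holds at x, so p holds at x, i.e. Rxx.

Yes, by □p → p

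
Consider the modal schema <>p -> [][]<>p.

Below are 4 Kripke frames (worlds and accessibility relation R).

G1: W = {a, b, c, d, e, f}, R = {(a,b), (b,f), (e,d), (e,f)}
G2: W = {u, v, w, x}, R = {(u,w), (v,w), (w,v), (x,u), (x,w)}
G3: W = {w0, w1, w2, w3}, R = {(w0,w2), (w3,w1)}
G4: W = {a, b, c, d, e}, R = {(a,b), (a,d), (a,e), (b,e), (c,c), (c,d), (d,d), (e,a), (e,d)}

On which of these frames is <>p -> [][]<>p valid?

G3

Frame correspondent (Sahlqvist): forall x forall y forall z ((xRy & x R^2 z) -> exists w (y = w & zRw)) — i.e. a generalized confluence (Geach) condition.
G1: fails — aRb, aR²f but no w with b=w and fRw.
G2: fails — xRu, xR²v but no t with u=t and vRt.
G3: holds.
G4: fails — aRb, aR²d but no w with b=w and dRw.
Valid on: G3.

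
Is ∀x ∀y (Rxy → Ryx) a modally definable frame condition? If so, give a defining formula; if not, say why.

Yes, by p → □◇p

The condition is symmetry. A defining modal formula is p → □◇p.
Suppose p→□◇p is valid. Take Rxy and set V(p)={x}. Then p at x, so □◇p at x, so ◇p at y, so some z with Ryz has p; z=x, i.e. Ryx.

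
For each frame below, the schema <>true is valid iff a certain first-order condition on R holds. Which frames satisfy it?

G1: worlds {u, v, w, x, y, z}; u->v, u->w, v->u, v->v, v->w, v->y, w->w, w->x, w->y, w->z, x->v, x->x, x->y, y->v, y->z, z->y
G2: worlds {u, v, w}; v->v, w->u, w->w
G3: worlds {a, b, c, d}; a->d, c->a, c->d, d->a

G1

The schema corresponds to seriality: forall x exists y Rxy.
G1: satisfies the condition.
G2: fails — world u has no successor.
G3: fails — world b has no successor.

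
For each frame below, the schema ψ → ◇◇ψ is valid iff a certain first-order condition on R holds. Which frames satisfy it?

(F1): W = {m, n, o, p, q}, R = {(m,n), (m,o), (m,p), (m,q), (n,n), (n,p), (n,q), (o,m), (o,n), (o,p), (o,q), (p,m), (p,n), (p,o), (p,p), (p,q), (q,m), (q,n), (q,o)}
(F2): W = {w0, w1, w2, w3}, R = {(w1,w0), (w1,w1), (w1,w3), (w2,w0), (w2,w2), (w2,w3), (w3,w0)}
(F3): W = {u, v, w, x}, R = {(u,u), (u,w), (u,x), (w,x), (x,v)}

(F1)

Frame correspondent (Sahlqvist): ∀x ∃w (x = w ∧ xR²w) — i.e. a generalized confluence (Geach) condition.
(F1): satisfies the condition.
(F2): fails — at w0 but no w with w0=w and w0R²w.
(F3): fails — at v but no t with v=t and vR²t.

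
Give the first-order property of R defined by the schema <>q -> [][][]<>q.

forall x forall y forall z ((xRy & x R^3 z) -> exists w (y = w & zRw))

This is a Sahlqvist (Geach-type) schema ◇^1□^0q → □^3◇^1q.
Minimal-valuation argument: fix x; take any y with xR^1y and any z with xR^3z. Set V(q) to the set of worlds R-reachable from y in exactly 0 steps. Then □^0q holds at y, so the antecedent holds at x; validity forces ◇^1q at z, giving a w with zR^1w and yR^0w.
First-order correspondent: forall x forall y forall z ((xRy & x R^3 z) -> exists w (y = w & zRw)).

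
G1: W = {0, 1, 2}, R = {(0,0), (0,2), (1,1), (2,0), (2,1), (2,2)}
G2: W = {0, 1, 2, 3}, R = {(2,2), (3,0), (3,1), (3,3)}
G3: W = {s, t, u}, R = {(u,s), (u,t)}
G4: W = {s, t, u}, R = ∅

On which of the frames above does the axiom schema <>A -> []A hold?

G4

This is the axiom for partial functionality; its first-order frame correspondent is forall x forall y forall z (Rxy & Rxz -> y = z).
G1: fails — 0 sees both 0 and 2.
G2: fails — 3 sees both 0 and 1.
G3: fails — u sees both s and t.
G4: condition met.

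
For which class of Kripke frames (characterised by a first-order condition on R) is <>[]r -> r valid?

Symmetry

Equivalently (dual form): r → □◇r.
Suppose r→□◇r is valid. Take Rxy and set V(r)={x}. Then r at x, so □◇r at x, so ◇r at y, so some z with Ryz has r; z=x, i.e. Ryx.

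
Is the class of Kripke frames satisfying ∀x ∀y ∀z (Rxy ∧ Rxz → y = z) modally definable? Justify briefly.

The condition is partial functionality. A defining modal formula is ◇q → □q.

Yes, by ◇q → □q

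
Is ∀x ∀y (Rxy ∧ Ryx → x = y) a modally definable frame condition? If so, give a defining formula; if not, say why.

If a class were modally definable it would be closed under surjective bounded morphisms (Goldblatt–Thomason).
The 8-cycle (worlds a,b,c,d,e,f,g,h with a→b→c→d→e→f→g→h→a) is antisymmetric. Sending even-indexed worlds to a and odd-indexed worlds to b is a surjective bounded morphism onto the two-world frame with a↔b, which is not antisymmetric.
So no modal formula (or set of formulas) defines exactly the antisymmetric frames.

No — not modally definable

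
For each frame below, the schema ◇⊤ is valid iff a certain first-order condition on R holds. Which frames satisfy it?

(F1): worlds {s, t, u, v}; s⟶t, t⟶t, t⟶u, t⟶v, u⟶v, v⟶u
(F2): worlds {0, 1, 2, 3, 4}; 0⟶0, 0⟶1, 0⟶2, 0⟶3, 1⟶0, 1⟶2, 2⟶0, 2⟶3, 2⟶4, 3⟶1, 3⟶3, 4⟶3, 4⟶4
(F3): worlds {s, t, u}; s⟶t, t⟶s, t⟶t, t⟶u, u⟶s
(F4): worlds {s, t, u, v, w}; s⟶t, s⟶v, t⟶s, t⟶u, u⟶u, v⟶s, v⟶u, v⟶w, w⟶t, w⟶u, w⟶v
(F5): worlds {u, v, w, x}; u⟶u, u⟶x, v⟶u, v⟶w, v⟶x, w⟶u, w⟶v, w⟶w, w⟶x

(F1), (F2), (F3), (F4)

This is the axiom for seriality; its first-order frame correspondent is ∀x ∃y Rxy.
(F1): ✓.
(F2): ✓.
(F3): ✓.
(F4): ✓.
(F5): fails — world x has no successor.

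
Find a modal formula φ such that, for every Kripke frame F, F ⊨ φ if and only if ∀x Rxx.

A defining formula is □r → r (the T axiom).
Suppose □r→r is valid. At any x set V(r)={w : Rxw}. Then □r holds at x, so r holds at x, i.e. Rxx.

□r → r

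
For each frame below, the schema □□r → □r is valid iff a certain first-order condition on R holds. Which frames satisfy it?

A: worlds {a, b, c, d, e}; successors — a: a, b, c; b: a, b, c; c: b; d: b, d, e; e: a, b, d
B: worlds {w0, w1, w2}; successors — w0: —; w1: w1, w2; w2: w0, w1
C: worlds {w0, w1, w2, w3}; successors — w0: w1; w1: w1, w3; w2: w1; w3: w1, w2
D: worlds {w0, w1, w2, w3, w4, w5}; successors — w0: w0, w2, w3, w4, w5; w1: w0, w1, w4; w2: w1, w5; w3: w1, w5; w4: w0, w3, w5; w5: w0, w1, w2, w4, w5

The schema corresponds to density: ∀x ∀y (Rxy → ∃z (Rxz ∧ Rzy)).
A: holds.
B: fails — Rw2w0 but no z with Rw2z and Rzw0.
C: fails — Rw3w2 but no z with Rw3z and Rzw2.
D: holds.

A, D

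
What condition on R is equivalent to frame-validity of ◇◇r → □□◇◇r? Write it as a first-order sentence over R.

∀x ∀y ∀z ((xR²y ∧ xR²z) → ∃w (y = w ∧ zR²w))

This is a Sahlqvist (Geach-type) schema ◇^2□^0r → □^2◇^2r.
First-order correspondent: ∀x ∀y ∀z ((xR²y ∧ xR²z) → ∃w (y = w ∧ zR²w)).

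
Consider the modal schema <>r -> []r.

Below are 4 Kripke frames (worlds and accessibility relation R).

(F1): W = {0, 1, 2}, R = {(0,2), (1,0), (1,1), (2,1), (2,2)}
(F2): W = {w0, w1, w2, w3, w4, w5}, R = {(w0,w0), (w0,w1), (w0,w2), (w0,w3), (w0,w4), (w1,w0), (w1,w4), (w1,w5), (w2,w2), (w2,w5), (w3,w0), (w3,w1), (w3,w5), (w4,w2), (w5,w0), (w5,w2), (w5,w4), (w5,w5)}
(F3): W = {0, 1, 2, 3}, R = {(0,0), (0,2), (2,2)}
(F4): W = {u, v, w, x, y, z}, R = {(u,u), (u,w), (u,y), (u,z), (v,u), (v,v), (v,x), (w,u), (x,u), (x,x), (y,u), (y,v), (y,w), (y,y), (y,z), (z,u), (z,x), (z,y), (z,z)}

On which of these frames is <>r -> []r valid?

none

This is the axiom for partial functionality; its first-order frame correspondent is forall x forall y forall z (Rxy & Rxz -> y = z).
(F1): fails — 1 sees both 0 and 1.
(F2): fails — w0 sees both w0 and w1.
(F3): fails — 0 sees both 0 and 2.
(F4): fails — u sees both u and w.
Valid on no frame.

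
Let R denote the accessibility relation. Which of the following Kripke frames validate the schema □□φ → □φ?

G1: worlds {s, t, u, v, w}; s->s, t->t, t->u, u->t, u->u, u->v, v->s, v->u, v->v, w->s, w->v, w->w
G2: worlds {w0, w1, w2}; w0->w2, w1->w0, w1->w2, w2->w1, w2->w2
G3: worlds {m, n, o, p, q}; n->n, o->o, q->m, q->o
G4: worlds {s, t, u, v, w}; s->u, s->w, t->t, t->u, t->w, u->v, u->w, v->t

G1

The schema corresponds to density: ∀x ∀y (Rxy → ∃z (Rxz ∧ Rzy)).
G1: holds.
G2: fails — Rw1w0 but no z with Rw1z and Rzw0.
G3: fails — Rqm but no z with Rqz and Rzm.
G4: fails — Ruv but no z with Ruz and Rzv.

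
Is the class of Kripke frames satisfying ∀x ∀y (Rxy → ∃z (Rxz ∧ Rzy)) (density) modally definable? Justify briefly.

Definable; □□r → □r defines it

Yes: it is density, defined by the C4 schema □□r → □r.
Suppose □□r→□r is valid. Take Rxy and set V(r)={w : xR²w}. Then □□r at x, so □r at x, so r at y, i.e. ∃z(Rxz∧Rzy).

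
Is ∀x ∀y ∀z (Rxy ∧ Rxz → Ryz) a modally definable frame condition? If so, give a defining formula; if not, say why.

Yes — defined by ◇r → □◇r

This is a Sahlqvist condition; the 5 axiom ◇r → □◇r defines it.
Suppose ◇r→□◇r is valid. Take Rxy, Rxz and set V(r)={y}. Then ◇r at x, so □◇r at x, so ◇r at z, so some w with Rzw has r; w=y, i.e. Rzy. By symmetry of the argument, Ryz.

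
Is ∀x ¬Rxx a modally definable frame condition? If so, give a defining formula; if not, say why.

Modal frame validity is preserved under surjective bounded morphisms.
The 2-cycle (worlds s,t with s→t→s) is irreflexive, and the map sending every world to a single reflexive point • is a surjective bounded morphism (forth: every edge maps to (•,•); back: every world has a successor). So any modal formula valid on the 2-cycle is also valid on the reflexive point, which is not irreflexive.
So the class is not modally definable.

Not definable by any modal formula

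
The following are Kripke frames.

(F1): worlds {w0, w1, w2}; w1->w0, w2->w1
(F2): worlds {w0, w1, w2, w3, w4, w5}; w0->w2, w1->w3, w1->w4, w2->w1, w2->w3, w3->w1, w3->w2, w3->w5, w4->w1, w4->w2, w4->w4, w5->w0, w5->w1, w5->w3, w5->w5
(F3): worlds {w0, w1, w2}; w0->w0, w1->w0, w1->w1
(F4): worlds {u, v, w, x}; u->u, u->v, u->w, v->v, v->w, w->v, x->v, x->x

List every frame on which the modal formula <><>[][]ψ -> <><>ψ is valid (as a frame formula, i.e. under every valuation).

The schema corresponds to a generalized confluence (Geach) condition: forall x forall y (x R^2 y -> exists w (y R^2 w & x R^2 w)).
(F1): fails — w2R²w0 but no w with w0R²w and w2R²w.
(F2): condition met.
(F3): condition met.
(F4): condition met.

(F2), (F3), (F4)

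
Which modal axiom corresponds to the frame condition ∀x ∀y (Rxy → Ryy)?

A defining formula is □(□ψ → ψ) (the T□ axiom).
Suppose □(□ψ→ψ) is valid. Take Rxy and set V(ψ)={w : Ryw}. Then at y, □ψ holds; since □(□ψ→ψ) at x, □ψ→ψ at y, so ψ at y, i.e. Ryy.

□(□ψ → ψ)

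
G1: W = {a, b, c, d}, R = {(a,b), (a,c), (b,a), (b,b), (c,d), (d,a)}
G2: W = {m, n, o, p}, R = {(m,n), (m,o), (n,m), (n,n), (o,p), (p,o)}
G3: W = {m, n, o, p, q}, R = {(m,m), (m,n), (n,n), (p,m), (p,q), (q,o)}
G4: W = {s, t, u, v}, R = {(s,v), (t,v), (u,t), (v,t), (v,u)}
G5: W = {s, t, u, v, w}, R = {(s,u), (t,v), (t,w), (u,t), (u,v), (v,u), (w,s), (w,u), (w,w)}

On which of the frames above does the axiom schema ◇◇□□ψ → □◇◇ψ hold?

This is the axiom for a generalized confluence (Geach) condition; its first-order frame correspondent is ∀x ∀y ∀z ((xR²y ∧ xRz) → ∃w (yR²w ∧ zR²w)).
G1: fails — aR²d, aRc but no w with dR²w and cR²w.
G2: fails — mR²m, mRo but no w with mR²w and oR²w.
G3: fails — pR²m, pRq but no w with mR²w and qR²w.
G4: fails — vR²t, vRu but no w with tR²w and uR²w.
G5: fails — uR²v, uRt but no w* with vR²w* and tR²w*.
Valid on no frame.

none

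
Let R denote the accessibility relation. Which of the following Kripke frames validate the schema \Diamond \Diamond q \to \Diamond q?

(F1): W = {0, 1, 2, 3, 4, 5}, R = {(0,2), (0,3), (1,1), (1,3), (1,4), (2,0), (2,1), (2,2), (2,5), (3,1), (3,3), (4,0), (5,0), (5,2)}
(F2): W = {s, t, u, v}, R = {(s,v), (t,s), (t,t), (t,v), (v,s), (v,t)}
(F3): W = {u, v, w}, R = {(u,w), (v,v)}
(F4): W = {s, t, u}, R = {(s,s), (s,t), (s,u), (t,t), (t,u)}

(F3), (F4)

The schema corresponds to a generalized confluence (Geach) condition: \forall x \forall y (x R^2 y \to \exists w (y = w \wedge xRw)).
(F1): fails — 0R²0 but no w with 0=w and 0Rw.
(F2): fails — sR²s but no w with s=w and sRw.
(F3): holds.
(F4): holds.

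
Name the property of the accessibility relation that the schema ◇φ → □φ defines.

Suppose ◇φ→□φ is valid. Take Rxy, Rxz and set V(φ)={y}. Then ◇φ at x, so □φ at x, so φ at z, i.e. z=y.
The converse is a direct semantic check.
Frame condition: ∀x ∀y ∀z (Rxy ∧ Rxz → y = z).

partial functionality: ∀x ∀y ∀z (Rxy ∧ Rxz → y = z)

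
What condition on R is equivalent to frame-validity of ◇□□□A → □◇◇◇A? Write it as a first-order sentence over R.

∀x ∀y ∀z ((xRy ∧ xRz) → ∃w (yR³w ∧ zR³w))

This is a Sahlqvist (Geach-type) schema ◇^1□^3A → □^1◇^3A.
Minimal-valuation argument: fix x; take any y with xR^1y and any z with xR^1z. Set V(A) to the set of worlds R-reachable from y in exactly 3 steps. Then □^3A holds at y, so the antecedent holds at x; validity forces ◇^3A at z, giving a w with zR^3w and yR^3w.
First-order correspondent: ∀x ∀y ∀z ((xRy ∧ xRz) → ∃w (yR³w ∧ zR³w)).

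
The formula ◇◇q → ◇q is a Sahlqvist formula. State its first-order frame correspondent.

transitivity

Equivalently (dual form): □q → □□q.
Suppose □q→□□q is valid. Take Rxy, Ryz and set V(q)={w : Rxw}. Then □q at x, so □□q at x, so □q at y, so q at z, i.e. Rxz.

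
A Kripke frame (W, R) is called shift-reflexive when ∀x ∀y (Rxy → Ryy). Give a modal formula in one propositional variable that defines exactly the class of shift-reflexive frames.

□(□s → s)

The condition is shift-reflexivity. The T□ schema □(□s → s) defines it.
Suppose □(□s→s) is valid. Take Rxy and set V(s)={w : Ryw}. Then at y, □s holds; since □(□s→s) at x, □s→s at y, so s at y, i.e. Ryy.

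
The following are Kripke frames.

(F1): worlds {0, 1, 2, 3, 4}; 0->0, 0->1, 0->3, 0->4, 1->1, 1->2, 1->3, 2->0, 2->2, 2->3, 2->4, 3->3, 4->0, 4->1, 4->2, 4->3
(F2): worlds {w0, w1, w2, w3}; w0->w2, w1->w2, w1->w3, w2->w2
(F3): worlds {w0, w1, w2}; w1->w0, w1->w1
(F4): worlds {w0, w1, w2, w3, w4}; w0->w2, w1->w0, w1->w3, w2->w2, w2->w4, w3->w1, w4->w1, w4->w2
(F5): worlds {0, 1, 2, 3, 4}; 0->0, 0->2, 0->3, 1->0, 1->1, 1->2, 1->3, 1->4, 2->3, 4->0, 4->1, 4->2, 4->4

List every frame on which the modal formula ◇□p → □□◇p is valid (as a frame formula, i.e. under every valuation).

Frame correspondent (Sahlqvist): ∀x ∀y ∀z ((xRy ∧ xR²z) → ∃w (yRw ∧ zRw)) — i.e. a generalized confluence (Geach) condition.
(F1): condition met.
(F2): fails — w1Rw3, w1R²w2 but no w with w3Rw and w2Rw.
(F3): fails — w1Rw0, w1R²w0 but no w with w0Rw and w0Rw.
(F4): fails — w1Rw0, w1R²w1 but no w with w0Rw and w1Rw.
(F5): fails — 0R0, 0R²3 but no w with 0Rw and 3Rw.
Valid on: (F1).

(F1)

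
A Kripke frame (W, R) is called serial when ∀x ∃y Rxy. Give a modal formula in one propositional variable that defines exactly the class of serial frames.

The condition is seriality. The D schema □q → ◇q defines it.
Suppose □q→◇q is valid. At any x set V(q)=W. Then □q at x, so ◇q at x, so x has a successor.

□q → ◇q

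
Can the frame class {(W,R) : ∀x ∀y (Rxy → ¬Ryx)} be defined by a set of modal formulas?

Not modally definable

Any modally definable frame class is closed under surjective bounded morphisms.
The 5-cycle (worlds s,t,u,v,w with s→t→u→v→w→s) is asymmetric. Mapping every world to a single reflexive point • is a surjective bounded morphism, and the reflexive point is not asymmetric (R•• but asymmetry requires ¬R••).
Hence asymmetry is not modally definable.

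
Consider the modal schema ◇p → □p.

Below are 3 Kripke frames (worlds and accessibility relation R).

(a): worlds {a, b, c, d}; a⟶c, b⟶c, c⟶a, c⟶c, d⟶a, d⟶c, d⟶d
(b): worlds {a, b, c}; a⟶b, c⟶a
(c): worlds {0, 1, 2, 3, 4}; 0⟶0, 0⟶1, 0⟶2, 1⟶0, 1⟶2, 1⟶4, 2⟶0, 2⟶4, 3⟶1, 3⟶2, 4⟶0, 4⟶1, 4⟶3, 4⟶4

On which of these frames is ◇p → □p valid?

Frame correspondent (Sahlqvist): ∀x ∀y ∀z (Rxy ∧ Rxz → y = z) — i.e. partial functionality.
(a): fails — c sees both a and c.
(b): satisfies the condition.
(c): fails — 0 sees both 0 and 1.

(b)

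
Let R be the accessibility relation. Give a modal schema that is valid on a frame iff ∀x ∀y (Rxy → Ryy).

This is shift-reflexivity; the standard corresponding axiom is T□: □(□q → q).
Suppose □(□q→q) is valid. Take Rxy and set V(q)={w : Ryw}. Then at y, □q holds; since □(□q→q) at x, □q→q at y, so q at y, i.e. Ryy.

□(□q → q)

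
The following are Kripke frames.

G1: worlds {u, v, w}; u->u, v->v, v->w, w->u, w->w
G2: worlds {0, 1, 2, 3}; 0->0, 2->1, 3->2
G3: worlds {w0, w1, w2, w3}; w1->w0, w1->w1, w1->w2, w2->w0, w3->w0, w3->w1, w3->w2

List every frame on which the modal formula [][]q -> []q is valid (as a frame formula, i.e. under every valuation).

The schema corresponds to density: forall x forall y (Rxy -> exists z (Rxz & Rzy)).
G1: holds.
G2: fails — R32 but no z with R3z and Rz2.
G3: fails — Rw2w0 but no z with Rw2z and Rzw0.

G1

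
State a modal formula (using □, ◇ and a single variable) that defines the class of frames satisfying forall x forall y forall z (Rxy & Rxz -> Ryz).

A defining formula is ◇p → □◇p (the 5 axiom).
Suppose ◇p→□◇p is valid. Take Rxy, Rxz and set V(p)={y}. Then ◇p at x, so □◇p at x, so ◇p at z, so some w with Rzw has p; w=y, i.e. Rzy. By symmetry of the argument, Ryz.

◇p → □◇p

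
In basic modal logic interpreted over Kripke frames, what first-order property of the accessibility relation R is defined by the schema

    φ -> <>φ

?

This schema is equivalent to the T axiom □φ → φ.
Its frame correspondent is reflexivity — forall x Rxx.

reflexivity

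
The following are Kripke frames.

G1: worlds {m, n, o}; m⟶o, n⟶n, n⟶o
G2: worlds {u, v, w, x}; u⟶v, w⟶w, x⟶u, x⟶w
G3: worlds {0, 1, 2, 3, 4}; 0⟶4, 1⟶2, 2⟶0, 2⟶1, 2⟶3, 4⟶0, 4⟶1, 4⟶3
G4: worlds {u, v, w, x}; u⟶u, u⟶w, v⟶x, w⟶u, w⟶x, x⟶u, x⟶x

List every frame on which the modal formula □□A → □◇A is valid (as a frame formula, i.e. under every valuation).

G4

Frame correspondent (Sahlqvist): ∀x ∀z (xRz → ∃w (xR²w ∧ zRw)) — i.e. a generalized confluence (Geach) condition.
G1: fails — mRo but no w with mR²w and oRw.
G2: fails — uRv but no t with uR²t and vRt.
G3: fails — 2R3 but no w with 2R²w and 3Rw.
G4: condition met.
Valid on: G4.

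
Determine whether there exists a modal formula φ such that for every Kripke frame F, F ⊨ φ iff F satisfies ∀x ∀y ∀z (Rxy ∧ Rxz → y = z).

Yes, by ◇p → □p

This is a Sahlqvist condition; the CD axiom ◇p → □p defines it.
Suppose ◇p→□p is valid. Take Rxy, Rxz and set V(p)={y}. Then ◇p at x, so □p at x, so p at z, i.e. z=y.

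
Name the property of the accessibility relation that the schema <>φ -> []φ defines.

Partial functionality

This schema is the CD axiom.
It corresponds to partial functionality: forall x forall y forall z (Rxy & Rxz -> y = z).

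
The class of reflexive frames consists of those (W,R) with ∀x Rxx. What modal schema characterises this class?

□p → p

The condition is reflexivity. The T schema □p → p defines it.
Suppose □p→p is valid. At any x set V(p)={w : Rxw}. Then □p holds at x, so p holds at x, i.e. Rxx.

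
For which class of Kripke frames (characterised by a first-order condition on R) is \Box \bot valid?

□⊥ is valid iff no world has any successor (otherwise □⊥ fails at any world with one).
Conversely, any frame satisfying \forall x \forall y \neg Rxy validates the schema.
So the correspondent is emptiness of R.

Emptiness of R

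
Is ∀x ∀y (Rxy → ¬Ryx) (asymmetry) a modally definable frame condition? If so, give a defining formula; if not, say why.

Not definable by any modal formula

Any modally definable frame class is closed under surjective bounded morphisms.
The 4-cycle (worlds a,b,c,d with a→b→c→d→a) is asymmetric. Mapping every world to a single reflexive point • is a surjective bounded morphism, and the reflexive point is not asymmetric (R•• but asymmetry requires ¬R••).
Hence asymmetry is not modally definable.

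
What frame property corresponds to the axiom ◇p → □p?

Partial functionality

This is the CD axiom.
Its frame correspondent is partial functionality — ∀x ∀y ∀z (Rxy ∧ Rxz → y = z).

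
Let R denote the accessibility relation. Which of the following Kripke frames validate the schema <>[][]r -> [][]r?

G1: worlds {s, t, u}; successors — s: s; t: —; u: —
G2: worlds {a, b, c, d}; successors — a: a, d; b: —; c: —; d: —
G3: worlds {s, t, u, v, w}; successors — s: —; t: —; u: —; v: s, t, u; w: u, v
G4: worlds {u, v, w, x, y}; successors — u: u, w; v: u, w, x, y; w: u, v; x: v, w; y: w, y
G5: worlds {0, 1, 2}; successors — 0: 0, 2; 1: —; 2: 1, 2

G1

Frame correspondent (Sahlqvist): forall x forall y forall z ((xRy & x R^2 z) -> exists w (y R^2 w & z = w)) — i.e. a generalized confluence (Geach) condition.
G1: satisfies the condition.
G2: fails — aRd, aR²a but no w with dR²w and a=w.
G3: fails — wRu, wR²s but no w* with uR²w* and s=w*.
G4: fails — uRw, uR²v but no t with wR²t and v=t.
G5: fails — 0R2, 0R²0 but no w with 2R²w and 0=w.
Valid on: G1.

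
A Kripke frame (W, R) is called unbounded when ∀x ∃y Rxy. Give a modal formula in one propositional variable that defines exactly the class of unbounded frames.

□r → ◇r

A defining formula is □r → ◇r (the D axiom).
Suppose □r→◇r is valid. At any x set V(r)=W. Then □r at x, so ◇r at x, so x has a successor.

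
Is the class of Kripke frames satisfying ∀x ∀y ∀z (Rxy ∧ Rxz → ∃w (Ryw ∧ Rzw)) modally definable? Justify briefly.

Definable; ◇□r → □◇r defines it

Yes: it is convergence, defined by the .2 schema ◇□r → □◇r.
Suppose ◇□r→□◇r is valid. Take Rxy, Rxz and set V(r)={w : Ryw}. Then □r at y so ◇□r at x, so □◇r at x, so ◇r at z, giving w with Rzw and Ryw.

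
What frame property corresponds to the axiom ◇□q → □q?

This is a form of the 5 axiom.
Its frame correspondent is the Euclidean property — ∀x ∀y ∀z (Rxy ∧ Rxz → Ryz).

The Euclidean property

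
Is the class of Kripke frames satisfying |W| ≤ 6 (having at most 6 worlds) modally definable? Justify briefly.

Not modally definable

Modal frame validity is preserved under disjoint unions.
Any modal formula valid on each of 7 disjoint one-world frames is valid on their disjoint union (validity is preserved under disjoint unions). Each one-world frame has |W|=1≤6, but the union has |W|=7.
So no modal formula (or set of formulas) defines exactly the |W|≤6 frames.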